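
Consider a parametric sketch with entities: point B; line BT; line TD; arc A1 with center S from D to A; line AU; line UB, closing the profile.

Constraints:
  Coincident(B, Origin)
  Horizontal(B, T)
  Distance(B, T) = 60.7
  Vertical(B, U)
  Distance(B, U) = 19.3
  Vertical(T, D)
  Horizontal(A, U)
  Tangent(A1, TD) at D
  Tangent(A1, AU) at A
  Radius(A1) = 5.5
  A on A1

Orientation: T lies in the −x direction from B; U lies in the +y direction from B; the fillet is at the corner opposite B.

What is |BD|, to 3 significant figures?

62.2

B is at the origin; BT is horizontal with |BT| = 60.7 and T on the −x side, so T = (-60.7, 0.00). B and U share the same x with |BU| = 19.3 and U on the +y side, so U = (0.00, 19.3). The virtual corner opposite B is at (-60.7, 19.3). Tangency of A1 to TD means the radius SD is perpendicular to TD and the tangent condition forces SA to be normal to AU, with radius 5.5, so the center S sits 5.5 in from both sides at S = (-55.2, 13.8). That places the tangent points at D = (-60.7, 13.8) on TD and A = (-55.2, 19.3) on AU. Then |BD| = |D − B| = 62.2.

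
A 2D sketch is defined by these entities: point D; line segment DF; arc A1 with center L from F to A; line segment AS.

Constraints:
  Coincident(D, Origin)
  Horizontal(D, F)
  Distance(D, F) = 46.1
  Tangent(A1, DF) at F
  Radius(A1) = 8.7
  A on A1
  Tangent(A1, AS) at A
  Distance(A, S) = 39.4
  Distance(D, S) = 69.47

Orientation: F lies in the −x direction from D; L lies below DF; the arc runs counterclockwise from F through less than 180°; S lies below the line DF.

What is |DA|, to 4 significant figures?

55.60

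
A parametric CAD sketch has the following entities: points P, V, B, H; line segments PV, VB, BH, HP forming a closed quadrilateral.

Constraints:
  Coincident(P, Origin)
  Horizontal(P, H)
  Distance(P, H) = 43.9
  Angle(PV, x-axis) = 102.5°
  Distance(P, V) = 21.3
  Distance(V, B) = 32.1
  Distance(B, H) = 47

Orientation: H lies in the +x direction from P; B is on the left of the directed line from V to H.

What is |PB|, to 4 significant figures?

45.64

P is at the origin; PH is horizontal with |PH| = 43.9 and H in +x, so H = (43.9, 0). PV runs at 102.5° with |PV| = 21.3, so V = (-4.610, 20.80). B is determined by |VB| = 32.1 and |BH| = 47.0 together: it lies at the intersection of circle(V, 32.1) and circle(H, 47.0). With |VH| = 52.78, the foot of the radical line on VH is 15.22 from V and the perpendicular offset is √(32.1² − 15.22²) = 28.26. Taking the left-of-VH solution: B = (20.52, 40.77).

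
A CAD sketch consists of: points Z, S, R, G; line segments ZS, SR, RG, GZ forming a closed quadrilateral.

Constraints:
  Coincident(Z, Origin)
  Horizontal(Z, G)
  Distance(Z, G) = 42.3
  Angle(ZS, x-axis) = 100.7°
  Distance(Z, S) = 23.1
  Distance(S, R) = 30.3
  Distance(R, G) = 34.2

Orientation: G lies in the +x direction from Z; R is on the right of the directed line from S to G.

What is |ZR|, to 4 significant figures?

9.708

Z is at the origin; Z and G share the same y with |ZG| = 42.3 and G in +x, so G = (42.3, 0). ZS runs at 100.7° with |ZS| = 23.1, so S = (-4.289, 22.70). R is determined by |SR| = 30.3 and |RG| = 34.2 together: it lies at the intersection of circle(S, 30.3) and circle(G, 34.2). With |SG| = 51.82, the foot of the radical line on SG is 23.49 from S and the perpendicular offset is √(30.3² − 23.49²) = 19.15. Taking the right-of-SG solution: R = (8.438, -4.799).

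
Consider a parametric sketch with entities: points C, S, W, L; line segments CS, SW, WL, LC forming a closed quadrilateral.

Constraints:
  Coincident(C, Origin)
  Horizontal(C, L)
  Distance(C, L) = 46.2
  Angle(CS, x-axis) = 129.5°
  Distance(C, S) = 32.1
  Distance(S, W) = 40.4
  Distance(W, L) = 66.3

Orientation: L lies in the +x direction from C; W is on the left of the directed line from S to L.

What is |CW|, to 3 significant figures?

54.4

Checks: |SW| = 40.40 ✓; |WL| = 66.30 ✓.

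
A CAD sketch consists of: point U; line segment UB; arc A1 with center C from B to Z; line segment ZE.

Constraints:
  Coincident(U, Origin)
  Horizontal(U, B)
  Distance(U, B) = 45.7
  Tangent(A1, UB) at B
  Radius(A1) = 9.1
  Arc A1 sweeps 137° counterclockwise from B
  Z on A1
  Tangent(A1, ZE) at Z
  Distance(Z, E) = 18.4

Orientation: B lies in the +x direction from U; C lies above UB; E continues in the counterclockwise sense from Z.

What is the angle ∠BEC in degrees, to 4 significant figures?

6.316°

U is at the origin; UB is horizontal with |UB| = 45.7 and B on the +x side, so B = (45.70, 0.000). Tangency of A1 to UB means the radius CB is perpendicular to UB, so C = B + (0, 9.1) = (45.70, 9.100). On A1, B sits at bearing -90° from C; a 137° counterclockwise sweep puts Z at bearing 47°, so Z = C + 9.1·(cos 47°, sin 47°) = (51.91, 15.76). Since A1 is tangent to ZE there, CZ ⟂ ZE, so ZE runs along (−sin 47°, cos 47°); with |ZE| = 18.4, E = (38.45, 28.30). Then cos ∠BEC = EB·EC / (|EB||EC|), giving 6.316°.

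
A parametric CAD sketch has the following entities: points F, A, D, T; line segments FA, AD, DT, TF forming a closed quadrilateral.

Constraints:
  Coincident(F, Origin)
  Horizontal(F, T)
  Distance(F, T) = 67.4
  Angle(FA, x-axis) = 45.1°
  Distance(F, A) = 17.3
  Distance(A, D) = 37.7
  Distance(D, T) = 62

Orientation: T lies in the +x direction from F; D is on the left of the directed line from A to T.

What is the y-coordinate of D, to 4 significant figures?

46.96

Checks: |FT| = 67.40 ✓; |FA| = 17.30 ✓; |AD| = 37.70 ✓; |DT| = 62.00 ✓.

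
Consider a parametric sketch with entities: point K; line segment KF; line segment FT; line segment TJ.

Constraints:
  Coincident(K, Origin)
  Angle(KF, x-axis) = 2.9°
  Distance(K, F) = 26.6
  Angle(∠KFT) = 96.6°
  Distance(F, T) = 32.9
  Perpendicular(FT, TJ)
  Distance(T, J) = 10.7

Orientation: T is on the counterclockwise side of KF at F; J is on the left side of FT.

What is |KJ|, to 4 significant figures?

39.24

∠KFT = 96.6°, so FT runs at 2.9° + (180° − 96.6°) = 86.30° from the x-axis; with |FT| = 32.9, T = F + 32.9·(cos 86.30°, sin 86.30°) = (28.69, 34.18). FT is perpendicular to TJ; with |TJ| = 10.7 on the left of FT, J = T + 10.7·(-0.9979, 0.06453) = (18.01, 34.87). Then |KJ| = |J − K| = 39.24.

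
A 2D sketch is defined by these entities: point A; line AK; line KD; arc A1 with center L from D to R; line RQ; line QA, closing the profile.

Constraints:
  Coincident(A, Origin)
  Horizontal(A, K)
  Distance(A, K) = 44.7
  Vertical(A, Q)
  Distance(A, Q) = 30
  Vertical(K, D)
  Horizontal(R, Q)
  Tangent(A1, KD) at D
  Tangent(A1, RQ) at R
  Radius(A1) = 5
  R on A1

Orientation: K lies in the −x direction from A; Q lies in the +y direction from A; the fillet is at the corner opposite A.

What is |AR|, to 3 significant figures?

49.8

The virtual corner opposite A is at (-44.7, 30.0). Tangency of A1 to KD means the radius LD is perpendicular to KD and tangency of A1 to RQ means the radius LR is perpendicular to RQ, with radius 5.0, so the center L sits 5.0 in from both sides at L = (-39.7, 25.0). That places the tangent points at D = (-44.7, 25.0) on KD and R = (-39.7, 30.0) on RQ. Then |AR| = |R − A| = 49.8.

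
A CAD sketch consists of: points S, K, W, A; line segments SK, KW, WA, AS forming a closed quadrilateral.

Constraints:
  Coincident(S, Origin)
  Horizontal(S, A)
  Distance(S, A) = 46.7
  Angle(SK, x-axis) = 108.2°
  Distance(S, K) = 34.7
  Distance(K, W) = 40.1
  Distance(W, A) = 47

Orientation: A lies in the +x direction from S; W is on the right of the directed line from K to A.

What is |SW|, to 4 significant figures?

5.633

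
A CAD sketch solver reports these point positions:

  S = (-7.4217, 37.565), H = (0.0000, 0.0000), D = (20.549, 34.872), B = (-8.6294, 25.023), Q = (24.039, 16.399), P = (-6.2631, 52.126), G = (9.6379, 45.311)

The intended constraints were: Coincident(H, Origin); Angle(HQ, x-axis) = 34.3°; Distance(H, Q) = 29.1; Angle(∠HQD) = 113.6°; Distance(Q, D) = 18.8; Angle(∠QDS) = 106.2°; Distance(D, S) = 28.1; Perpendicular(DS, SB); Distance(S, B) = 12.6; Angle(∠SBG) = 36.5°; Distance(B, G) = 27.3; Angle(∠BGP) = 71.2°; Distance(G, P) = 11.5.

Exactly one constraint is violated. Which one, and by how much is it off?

Distance(G, P) = 11.5 — off by 5.80.

H = (0.00, 0.00) ✓; HQ at 34.30° ✓; |HQ| = 29.10 ✓; ∠HQD = 113.6° ✓; |QD| = 18.80 ✓; ∠QDS = 106.2° ✓; |DS| = 28.10 ✓; ∠(DS, SB) = 90.00° ✓; |SB| = 12.60 ✓; ∠SBG = 36.50° ✓; |BG| = 27.30 ✓; ∠BGP = 71.20° ✓; |GP| = 17.30 ✗.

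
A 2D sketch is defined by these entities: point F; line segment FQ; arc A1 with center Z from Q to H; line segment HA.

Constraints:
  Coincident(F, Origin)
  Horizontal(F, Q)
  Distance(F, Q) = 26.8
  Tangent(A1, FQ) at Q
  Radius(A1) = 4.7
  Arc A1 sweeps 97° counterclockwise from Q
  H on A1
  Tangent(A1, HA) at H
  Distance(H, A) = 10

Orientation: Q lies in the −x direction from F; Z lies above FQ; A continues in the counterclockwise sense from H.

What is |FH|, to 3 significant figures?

22.8

The tangent condition forces ZQ to be normal to FQ, so Z = Q + (0, 4.7) = (-26.8, 4.70). On A1, Q sits at bearing -90° from Z; a 97° counterclockwise sweep puts H at bearing 7°, so H = Z + 4.7·(cos 7°, sin 7°) = (-22.1, 5.27). Then |FH| = |H − F| = 22.8.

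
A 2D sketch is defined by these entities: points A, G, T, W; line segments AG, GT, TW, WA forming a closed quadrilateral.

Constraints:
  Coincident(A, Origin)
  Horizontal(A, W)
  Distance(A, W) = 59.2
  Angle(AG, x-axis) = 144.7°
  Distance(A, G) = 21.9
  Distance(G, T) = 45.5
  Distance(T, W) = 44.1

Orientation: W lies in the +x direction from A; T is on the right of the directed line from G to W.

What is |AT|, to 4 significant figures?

23.65

Checks: |GT| = 45.50 ✓; |TW| = 44.10 ✓.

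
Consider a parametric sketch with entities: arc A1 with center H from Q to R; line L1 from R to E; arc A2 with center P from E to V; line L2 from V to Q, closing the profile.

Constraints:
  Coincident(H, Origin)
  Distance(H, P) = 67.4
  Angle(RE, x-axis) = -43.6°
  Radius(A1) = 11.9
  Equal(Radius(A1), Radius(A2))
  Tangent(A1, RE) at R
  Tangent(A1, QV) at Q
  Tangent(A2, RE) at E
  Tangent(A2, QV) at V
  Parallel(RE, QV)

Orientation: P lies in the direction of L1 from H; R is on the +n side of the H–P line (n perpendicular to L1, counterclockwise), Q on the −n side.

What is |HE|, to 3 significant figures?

68.4

The slot axis is L1's direction at -43.6°, so u = (cos -43.6°, sin -43.6°) = (0.724, -0.690) and n = (−sin -43.6°, cos -43.6°) = (0.690, 0.724). H is at the origin and P lies 67.4 along u from H, so P = 67.4·u = (48.8, -46.5). Tangency of A1 to both parallel lines with radius 11.9 puts R and Q at H ± 11.9·n: R = (8.21, 8.62), Q = (-8.21, -8.62). Equal radii place E and V the same way about P: E = P + 11.9·n = (57.0, -37.9), V = P − 11.9·n = (40.6, -55.1). Then |HE| = |E − H| = 68.4.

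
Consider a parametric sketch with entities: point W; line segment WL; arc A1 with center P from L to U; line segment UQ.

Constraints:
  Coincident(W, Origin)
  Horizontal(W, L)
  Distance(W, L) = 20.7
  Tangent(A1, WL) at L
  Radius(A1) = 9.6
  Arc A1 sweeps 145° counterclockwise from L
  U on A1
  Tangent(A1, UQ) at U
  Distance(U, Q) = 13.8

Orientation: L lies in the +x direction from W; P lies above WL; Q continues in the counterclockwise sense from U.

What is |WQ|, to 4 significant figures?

29.43

W is at the origin; WL is horizontal with |WL| = 20.7 and L on the +x side, so L = (20.70, 0.000). Since A1 is tangent to WL there, PL ⟂ WL, so P = L + (0, 9.6) = (20.70, 9.600). On A1, L sits at bearing -90° from P; a 145° counterclockwise sweep puts U at bearing 55°, so U = P + 9.6·(cos 55°, sin 55°) = (26.21, 17.46). The tangent condition forces PU to be normal to UQ, so UQ runs along (−sin 55°, cos 55°); with |UQ| = 13.8, Q = (14.90, 25.38). Then |WQ| = |Q − W| = 29.43.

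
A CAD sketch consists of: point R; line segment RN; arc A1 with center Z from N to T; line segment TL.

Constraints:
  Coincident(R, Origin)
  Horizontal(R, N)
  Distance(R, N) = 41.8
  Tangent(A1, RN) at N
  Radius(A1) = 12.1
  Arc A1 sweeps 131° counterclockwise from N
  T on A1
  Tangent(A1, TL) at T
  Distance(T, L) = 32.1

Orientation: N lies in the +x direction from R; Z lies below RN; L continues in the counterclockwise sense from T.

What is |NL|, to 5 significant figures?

45.843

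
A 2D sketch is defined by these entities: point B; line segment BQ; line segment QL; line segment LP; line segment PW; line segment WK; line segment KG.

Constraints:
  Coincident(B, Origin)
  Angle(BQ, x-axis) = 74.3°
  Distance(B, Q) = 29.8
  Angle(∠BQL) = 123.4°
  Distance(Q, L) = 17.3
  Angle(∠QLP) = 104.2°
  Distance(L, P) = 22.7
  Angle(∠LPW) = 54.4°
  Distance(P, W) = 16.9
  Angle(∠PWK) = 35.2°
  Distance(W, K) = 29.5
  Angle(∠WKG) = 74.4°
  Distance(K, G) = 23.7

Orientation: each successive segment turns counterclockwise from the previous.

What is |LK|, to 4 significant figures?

20.47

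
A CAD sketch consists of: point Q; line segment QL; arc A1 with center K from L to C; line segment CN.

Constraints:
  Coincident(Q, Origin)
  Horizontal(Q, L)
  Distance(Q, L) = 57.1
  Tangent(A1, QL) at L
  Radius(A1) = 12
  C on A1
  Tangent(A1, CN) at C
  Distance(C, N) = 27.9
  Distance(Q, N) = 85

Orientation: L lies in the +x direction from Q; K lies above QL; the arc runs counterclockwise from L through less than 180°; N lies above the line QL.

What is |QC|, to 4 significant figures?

68.86

Q is at the origin; QL is horizontal with |QL| = 57.1 and L on the +x side, so L = (57.10, 0.000). Tangency of A1 to QL means the radius KL is perpendicular to QL, so K = L + (0, 12) = (57.10, 12.00). Since KC ⟂ CN (tangency), |KN| = √(12.0² + 27.9²) = 30.37 regardless of where C sits on A1. So N lies on both circle(Q, 85.0) and circle(K, 30.37); the above-QL intersection is N = (77.81, 34.22). C is the foot of the tangent from N: C = (68.40, 7.951).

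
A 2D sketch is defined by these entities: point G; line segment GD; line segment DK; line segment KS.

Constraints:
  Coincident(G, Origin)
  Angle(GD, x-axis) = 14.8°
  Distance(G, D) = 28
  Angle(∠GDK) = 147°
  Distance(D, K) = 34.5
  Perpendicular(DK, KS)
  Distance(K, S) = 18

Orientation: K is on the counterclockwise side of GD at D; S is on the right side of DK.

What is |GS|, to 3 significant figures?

66.8

G is at the origin; GD runs at 14.8° with length 28.0, so D = 28.0·(cos 14.8°, sin 14.8°) = (27.1, 7.15). ∠GDK = 147.0°, so DK runs at 14.8° + (180° − 147.0°) = 47.8° from the x-axis; with |DK| = 34.5, K = D + 34.5·(cos 47.8°, sin 47.8°) = (50.2, 32.7). The perpendicularity gives KS at right angles to DK; with |KS| = 18.0 on the right of DK, S = K + 18.0·(0.741, -0.672) = (63.6, 20.6). Then |GS| = |S − G| = 66.8.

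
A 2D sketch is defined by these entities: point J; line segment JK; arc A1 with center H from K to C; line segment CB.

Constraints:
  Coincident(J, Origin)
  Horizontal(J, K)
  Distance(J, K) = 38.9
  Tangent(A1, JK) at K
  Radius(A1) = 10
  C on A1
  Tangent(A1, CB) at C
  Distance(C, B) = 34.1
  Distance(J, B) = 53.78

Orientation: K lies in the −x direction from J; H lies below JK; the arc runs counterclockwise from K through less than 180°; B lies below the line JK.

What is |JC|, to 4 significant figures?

49.85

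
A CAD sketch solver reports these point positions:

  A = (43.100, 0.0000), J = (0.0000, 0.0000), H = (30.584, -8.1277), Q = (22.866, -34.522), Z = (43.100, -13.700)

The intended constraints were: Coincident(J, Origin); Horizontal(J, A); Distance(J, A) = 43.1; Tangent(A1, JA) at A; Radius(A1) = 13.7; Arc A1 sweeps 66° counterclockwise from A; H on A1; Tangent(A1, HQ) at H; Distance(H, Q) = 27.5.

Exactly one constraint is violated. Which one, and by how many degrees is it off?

Tangent(A1, HQ) at H — off by 7.70°.

J = (0.00, 0.00) ✓; J.y = 0.00, A.y = 0.00 ✓; |JA| = 43.10 ✓; ∠(ZA, AJ) = 90.00° ✓; |ZA| = 13.70 ✓; bearing(Z→H) − bearing(Z→A) = 66.00° ✓; |ZH| = 13.70 ✓; ∠(ZH, HQ) = 82.30° ✗; |HQ| = 27.50 ✓.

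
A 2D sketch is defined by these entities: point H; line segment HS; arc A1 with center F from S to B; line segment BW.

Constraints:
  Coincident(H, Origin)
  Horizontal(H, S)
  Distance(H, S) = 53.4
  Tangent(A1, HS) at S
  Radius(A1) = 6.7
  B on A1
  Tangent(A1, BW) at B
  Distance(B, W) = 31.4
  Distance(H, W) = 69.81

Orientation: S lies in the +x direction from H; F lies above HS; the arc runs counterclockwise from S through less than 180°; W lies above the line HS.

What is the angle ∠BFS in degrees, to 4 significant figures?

93.31°

Checks: |FB| = 6.700 ✓; ∠(FB, BW) = 90.00° ✓; |BW| = 31.40 ✓; |HW| = 69.81 ✓.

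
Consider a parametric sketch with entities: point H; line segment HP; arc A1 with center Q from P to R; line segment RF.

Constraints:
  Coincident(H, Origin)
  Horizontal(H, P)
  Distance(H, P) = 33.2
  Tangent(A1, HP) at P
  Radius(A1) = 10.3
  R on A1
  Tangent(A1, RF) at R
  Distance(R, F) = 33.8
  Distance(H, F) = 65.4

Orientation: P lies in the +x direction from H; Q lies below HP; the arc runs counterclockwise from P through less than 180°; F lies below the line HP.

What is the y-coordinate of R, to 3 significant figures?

-17.9

H is at the origin; HP is horizontal with |HP| = 33.2 and P on the +x side, so P = (33.2, 0.00). The tangent condition forces QP to be normal to HP, so Q = P + (0, -10.3) = (33.2, -10.3). Since QR ⟂ RF (tangency), |QF| = √(10.3² + 33.8²) = 35.3 regardless of where R sits on A1. So F lies on both circle(H, 65.4) and circle(Q, 35.3); the below-HP intersection is F = (51.2, -40.7). R is the foot of the tangent from F: R = (26.2, -17.9).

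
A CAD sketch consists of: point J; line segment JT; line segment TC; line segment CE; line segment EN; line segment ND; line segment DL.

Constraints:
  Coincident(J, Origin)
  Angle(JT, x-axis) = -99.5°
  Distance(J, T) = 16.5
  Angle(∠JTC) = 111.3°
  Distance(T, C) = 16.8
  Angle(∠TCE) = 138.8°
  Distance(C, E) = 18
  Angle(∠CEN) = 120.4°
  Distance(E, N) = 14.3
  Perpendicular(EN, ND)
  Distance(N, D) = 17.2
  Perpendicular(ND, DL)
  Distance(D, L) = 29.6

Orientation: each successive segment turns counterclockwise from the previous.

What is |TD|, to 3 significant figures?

25.1

∠CEN = 120.4° gives EN at 70.0° from the x-axis; with |EN| = 14.3, N = (34.3, -8.19). EN is perpendicular to ND, so ND runs at 160°; with |ND| = 17.2, D = (18.1, -2.31). Then |TD| = |D − T| = 25.1.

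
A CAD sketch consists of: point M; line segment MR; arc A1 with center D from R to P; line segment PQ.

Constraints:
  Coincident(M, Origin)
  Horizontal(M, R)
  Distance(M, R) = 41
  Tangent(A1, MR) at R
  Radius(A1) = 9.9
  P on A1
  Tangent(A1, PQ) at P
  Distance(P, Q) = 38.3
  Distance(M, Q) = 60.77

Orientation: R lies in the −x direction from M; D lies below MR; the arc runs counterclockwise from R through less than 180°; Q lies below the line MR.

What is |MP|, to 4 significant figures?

51.99

M is at the origin; M and R share the same y with |MR| = 41.0 and R on the −x side, so R = (-41.00, 0.000). The tangent condition forces DR to be normal to MR, so D = R + (0, -9.9) = (-41.00, -9.900). Since DP ⟂ PQ (tangency), |DQ| = √(9.9² + 38.3²) = 39.56 regardless of where P sits on A1. So Q lies on both circle(M, 60.77) and circle(D, 39.56); the below-MR intersection is Q = (-35.79, -49.11). P is the foot of the tangent from Q: P = (-50.18, -13.62).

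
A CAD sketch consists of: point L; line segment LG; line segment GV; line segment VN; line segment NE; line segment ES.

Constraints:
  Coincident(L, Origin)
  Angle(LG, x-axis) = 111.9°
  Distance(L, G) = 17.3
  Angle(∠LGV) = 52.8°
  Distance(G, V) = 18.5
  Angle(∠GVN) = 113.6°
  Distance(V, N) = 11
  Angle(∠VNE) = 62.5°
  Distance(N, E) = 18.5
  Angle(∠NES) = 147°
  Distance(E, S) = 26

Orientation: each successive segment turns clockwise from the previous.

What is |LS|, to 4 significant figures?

33.79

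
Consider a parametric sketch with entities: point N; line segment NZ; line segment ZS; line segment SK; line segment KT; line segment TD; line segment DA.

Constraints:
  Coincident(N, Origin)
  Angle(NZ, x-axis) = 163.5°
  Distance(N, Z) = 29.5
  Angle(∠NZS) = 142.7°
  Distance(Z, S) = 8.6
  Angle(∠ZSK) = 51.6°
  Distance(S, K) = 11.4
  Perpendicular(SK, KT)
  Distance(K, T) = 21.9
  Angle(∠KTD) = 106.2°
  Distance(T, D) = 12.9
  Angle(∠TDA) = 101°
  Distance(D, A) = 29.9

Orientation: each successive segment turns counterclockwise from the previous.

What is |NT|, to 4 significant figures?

23.86

N is at the origin; NZ runs at 163.5° with length 29.5, so Z = (-28.29, 8.378). ∠NZS = 142.7° gives ZS at -159.2° from the x-axis; with |ZS| = 8.6, S = (-36.32, 5.325). ∠ZSK = 51.6° gives SK at -30.80° from the x-axis; with |SK| = 11.4, K = (-26.53, -0.5128). The perpendicularity gives KT at right angles to SK, so KT runs at 59.20°; with |KT| = 21.9, T = (-15.32, 18.30). Then |NT| = |T − N| = 23.86.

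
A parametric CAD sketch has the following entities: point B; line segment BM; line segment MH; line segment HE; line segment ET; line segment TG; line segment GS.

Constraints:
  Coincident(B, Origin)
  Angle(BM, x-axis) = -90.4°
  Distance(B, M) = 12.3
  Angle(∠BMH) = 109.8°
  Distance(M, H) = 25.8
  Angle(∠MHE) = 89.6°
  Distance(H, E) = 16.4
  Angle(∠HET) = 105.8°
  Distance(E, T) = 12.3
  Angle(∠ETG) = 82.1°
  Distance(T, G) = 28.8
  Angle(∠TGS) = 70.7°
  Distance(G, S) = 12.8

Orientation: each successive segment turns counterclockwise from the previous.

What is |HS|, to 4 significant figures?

7.041

B is at the origin; BM runs at -90.4° with length 12.3, so M = (-0.08587, -12.30). ∠BMH = 109.8° gives MH at -20.20° from the x-axis; with |MH| = 25.8, H = (24.13, -21.21). ∠MHE = 89.6° gives HE at 70.20° from the x-axis; with |HE| = 16.4, E = (29.68, -5.778). ∠HET = 105.8° gives ET at 144.4° from the x-axis; with |ET| = 12.3, T = (19.68, 1.382). ∠ETG = 82.1° gives TG at -117.7° from the x-axis; with |TG| = 28.8, G = (6.294, -24.12). ∠TGS = 70.7° gives GS at -8.400° from the x-axis; with |GS| = 12.8, S = (18.96, -25.99). Then |HS| = |S − H| = 7.041.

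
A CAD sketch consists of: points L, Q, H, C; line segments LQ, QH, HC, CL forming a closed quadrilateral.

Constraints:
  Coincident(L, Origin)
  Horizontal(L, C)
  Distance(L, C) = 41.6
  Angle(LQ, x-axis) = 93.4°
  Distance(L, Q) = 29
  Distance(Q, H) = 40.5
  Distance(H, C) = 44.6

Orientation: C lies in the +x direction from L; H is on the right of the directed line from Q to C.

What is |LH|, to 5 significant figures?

11.645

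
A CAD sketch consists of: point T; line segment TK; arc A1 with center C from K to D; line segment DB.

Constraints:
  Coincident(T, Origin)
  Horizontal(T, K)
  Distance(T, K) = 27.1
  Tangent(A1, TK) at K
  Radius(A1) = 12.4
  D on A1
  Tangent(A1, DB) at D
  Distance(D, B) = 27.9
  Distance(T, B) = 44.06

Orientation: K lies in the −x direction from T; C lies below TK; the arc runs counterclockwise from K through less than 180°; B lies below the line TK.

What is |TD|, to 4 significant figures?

41.66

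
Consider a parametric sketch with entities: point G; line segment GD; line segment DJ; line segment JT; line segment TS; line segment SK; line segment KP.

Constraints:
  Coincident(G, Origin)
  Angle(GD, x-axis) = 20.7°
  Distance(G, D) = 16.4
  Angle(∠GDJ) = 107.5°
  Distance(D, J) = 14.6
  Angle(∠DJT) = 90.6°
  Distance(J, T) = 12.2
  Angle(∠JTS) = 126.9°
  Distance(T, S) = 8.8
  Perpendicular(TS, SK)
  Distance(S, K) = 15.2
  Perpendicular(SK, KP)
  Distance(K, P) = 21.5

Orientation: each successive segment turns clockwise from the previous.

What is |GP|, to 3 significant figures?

31.0

The perpendicularity gives SK at right angles to TS, so SK runs at 75.7°; with |SK| = 15.2, K = (10.1, 3.58). The perpendicularity gives KP at right angles to SK, so KP runs at -14.3°; with |KP| = 21.5, P = (30.9, -1.73). Then |GP| = |P − G| = 31.0.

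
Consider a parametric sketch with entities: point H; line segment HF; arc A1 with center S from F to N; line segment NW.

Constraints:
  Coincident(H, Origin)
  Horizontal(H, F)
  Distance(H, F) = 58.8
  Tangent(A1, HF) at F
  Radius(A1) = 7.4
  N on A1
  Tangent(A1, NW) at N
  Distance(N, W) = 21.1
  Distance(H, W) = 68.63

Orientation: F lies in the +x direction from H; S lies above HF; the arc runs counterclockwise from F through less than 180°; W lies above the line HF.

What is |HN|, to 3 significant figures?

66.6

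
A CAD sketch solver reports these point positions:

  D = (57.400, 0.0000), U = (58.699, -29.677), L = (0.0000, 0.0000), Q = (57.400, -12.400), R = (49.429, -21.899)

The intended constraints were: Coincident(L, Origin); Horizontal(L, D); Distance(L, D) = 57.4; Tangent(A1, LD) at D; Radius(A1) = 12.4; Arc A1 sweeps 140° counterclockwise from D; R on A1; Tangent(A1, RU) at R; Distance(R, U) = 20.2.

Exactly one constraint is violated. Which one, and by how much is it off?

Distance(R, U) = 20.2 — off by 8.10.

L = (0.00, 0.00) ✓; L.y = 0.00, D.y = 0.00 ✓; |LD| = 57.40 ✓; ∠(QD, DL) = 90.00° ✓; |QD| = 12.40 ✓; bearing(Q→R) − bearing(Q→D) = 140.0° ✓; |QR| = 12.40 ✓; ∠(QR, RU) = 90.00° ✓; |RU| = 12.10 ✗.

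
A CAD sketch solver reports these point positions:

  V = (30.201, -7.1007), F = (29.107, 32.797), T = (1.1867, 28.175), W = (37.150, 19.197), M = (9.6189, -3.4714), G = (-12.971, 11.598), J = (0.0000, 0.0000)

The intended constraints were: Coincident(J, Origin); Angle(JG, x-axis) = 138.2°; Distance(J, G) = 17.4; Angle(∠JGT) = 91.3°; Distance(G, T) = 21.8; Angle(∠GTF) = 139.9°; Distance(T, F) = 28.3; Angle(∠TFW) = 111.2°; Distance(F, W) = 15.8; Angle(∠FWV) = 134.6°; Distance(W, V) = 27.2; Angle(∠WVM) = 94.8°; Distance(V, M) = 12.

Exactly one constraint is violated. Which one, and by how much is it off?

Distance(V, M) = 12 — off by 8.90.

J = (0.00, 0.00) ✓; JG at 138.2° ✓; |JG| = 17.40 ✓; ∠JGT = 91.30° ✓; |GT| = 21.80 ✓; ∠GTF = 139.9° ✓; |TF| = 28.30 ✓; ∠TFW = 111.2° ✓; |FW| = 15.80 ✓; ∠FWV = 134.6° ✓; |WV| = 27.20 ✓; ∠WVM = 94.80° ✓; |VM| = 20.90 ✗.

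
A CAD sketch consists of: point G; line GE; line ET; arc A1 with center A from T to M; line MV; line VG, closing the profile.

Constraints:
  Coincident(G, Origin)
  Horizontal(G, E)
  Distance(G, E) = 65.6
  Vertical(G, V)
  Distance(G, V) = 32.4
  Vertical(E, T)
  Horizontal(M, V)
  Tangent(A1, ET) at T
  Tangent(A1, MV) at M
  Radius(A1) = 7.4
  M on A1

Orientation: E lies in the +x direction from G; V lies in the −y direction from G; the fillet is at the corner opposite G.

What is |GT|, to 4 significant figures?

70.20

The virtual corner opposite G is at (65.60, -32.40). A1 meets ET tangentially, so AT is at right angles to ET and the tangent condition forces AM to be normal to MV, with radius 7.4, so the center A sits 7.4 in from both sides at A = (58.20, -25.00). That places the tangent points at T = (65.60, -25.00) on ET and M = (58.20, -32.40) on MV. Then |GT| = |T − G| = 70.20.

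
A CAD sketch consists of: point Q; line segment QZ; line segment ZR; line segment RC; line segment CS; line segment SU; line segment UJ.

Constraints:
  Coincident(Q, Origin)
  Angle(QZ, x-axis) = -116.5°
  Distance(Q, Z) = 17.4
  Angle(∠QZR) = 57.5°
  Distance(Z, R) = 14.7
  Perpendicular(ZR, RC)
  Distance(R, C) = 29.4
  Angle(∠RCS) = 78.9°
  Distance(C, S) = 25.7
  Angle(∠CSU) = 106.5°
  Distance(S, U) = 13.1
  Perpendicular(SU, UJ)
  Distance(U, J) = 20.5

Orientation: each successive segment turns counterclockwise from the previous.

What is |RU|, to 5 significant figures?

28.808

∠RCS = 78.9° gives CS at -162.90° from the x-axis; with |CS| = 25.7, S = (-20.781, 7.6468). ∠CSU = 106.5° gives SU at -89.400° from the x-axis; with |SU| = 13.1, U = (-20.644, -5.4525). Then |RU| = |U − R| = 28.808.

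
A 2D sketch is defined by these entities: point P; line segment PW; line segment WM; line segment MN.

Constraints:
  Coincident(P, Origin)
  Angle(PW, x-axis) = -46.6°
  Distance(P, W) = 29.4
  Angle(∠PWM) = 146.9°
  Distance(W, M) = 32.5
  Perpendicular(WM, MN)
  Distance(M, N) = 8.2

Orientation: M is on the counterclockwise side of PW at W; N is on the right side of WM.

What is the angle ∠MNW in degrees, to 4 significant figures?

75.84°

P is at the origin; PW runs at -46.6° with length 29.4, so W = 29.4·(cos -46.6°, sin -46.6°) = (20.20, -21.36). ∠PWM = 146.9°, so WM runs at -46.6° + (180° − 146.9°) = -13.50° from the x-axis; with |WM| = 32.5, M = W + 32.5·(cos -13.50°, sin -13.50°) = (51.80, -28.95). WM is perpendicular to MN; with |MN| = 8.2 on the right of WM, N = M + 8.2·(-0.2334, -0.9724) = (49.89, -36.92). Then cos ∠MNW = NM·NW / (|NM||NW|), giving 75.84°.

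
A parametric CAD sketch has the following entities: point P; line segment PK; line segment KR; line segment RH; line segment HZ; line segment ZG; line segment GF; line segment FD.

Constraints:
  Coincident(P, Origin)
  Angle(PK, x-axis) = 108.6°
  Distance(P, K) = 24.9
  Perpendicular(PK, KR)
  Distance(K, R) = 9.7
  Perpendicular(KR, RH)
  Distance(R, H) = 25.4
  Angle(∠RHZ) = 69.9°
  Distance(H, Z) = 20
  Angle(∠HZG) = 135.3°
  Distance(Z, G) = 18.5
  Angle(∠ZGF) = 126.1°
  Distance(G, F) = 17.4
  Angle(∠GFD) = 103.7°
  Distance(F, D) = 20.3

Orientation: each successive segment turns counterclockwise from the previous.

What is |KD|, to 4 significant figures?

13.74

∠ZGF = 126.1° gives GF at 137.3° from the x-axis; with |GF| = 17.4, F = (-4.086, 39.11). ∠GFD = 103.7° gives FD at -146.4° from the x-axis; with |FD| = 20.3, D = (-20.99, 27.88). Then |KD| = |D − K| = 13.74.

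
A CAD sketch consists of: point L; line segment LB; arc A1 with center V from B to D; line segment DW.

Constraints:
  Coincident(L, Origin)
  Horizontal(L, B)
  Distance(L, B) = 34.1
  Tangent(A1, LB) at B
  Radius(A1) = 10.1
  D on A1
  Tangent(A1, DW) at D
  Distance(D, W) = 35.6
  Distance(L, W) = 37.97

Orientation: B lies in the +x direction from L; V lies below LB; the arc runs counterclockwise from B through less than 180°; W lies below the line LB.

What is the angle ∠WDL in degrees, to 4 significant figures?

74.57°

Checks: |LB| = 34.10 ✓; |VD| = 10.10 ✓; ∠(VD, DW) = 90.00° ✓; |DW| = 35.60 ✓; |LW| = 37.97 ✓.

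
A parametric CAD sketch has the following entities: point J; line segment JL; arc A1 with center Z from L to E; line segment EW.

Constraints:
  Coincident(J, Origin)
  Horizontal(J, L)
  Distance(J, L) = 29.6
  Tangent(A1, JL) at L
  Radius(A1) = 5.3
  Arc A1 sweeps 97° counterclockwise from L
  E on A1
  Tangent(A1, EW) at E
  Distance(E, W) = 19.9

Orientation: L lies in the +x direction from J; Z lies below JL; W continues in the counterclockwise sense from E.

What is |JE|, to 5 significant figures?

25.055

Since A1 is tangent to JL there, ZL ⟂ JL, so Z = L + (0, -5.3) = (29.600, -5.3000). On A1, L sits at bearing 90° from Z; a 97° counterclockwise sweep puts E at bearing 187°, so E = Z + 5.3·(cos 187°, sin 187°) = (24.340, -5.9459). Then |JE| = |E − J| = 25.055.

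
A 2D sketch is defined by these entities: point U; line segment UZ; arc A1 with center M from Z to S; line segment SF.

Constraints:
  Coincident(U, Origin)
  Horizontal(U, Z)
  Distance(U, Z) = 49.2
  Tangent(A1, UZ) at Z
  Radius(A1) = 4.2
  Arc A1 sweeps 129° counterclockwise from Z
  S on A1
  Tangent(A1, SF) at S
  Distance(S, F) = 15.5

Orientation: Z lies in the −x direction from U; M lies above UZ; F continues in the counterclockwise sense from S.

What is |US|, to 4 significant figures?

46.44

U is at the origin; UZ is horizontal with |UZ| = 49.2 and Z on the −x side, so Z = (-49.20, 0.000). The tangent condition forces MZ to be normal to UZ, so M = Z + (0, 4.2) = (-49.20, 4.200). On A1, Z sits at bearing -90° from M; a 129° counterclockwise sweep puts S at bearing 39°, so S = M + 4.2·(cos 39°, sin 39°) = (-45.94, 6.843). Then |US| = |S − U| = 46.44.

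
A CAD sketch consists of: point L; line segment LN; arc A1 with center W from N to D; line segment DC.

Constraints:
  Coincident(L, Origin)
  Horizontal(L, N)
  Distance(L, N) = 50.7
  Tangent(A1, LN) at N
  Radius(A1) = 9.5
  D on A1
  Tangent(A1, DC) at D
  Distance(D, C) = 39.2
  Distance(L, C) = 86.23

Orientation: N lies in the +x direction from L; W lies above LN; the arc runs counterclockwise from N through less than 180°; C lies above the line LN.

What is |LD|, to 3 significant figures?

59.6

Checks: L = (0.00, 0.00) ✓; |LN| = 50.70 ✓; |WD| = 9.500 ✓; ∠(WD, DC) = 90.00° ✓; |DC| = 39.20 ✓; |LC| = 86.23 ✓.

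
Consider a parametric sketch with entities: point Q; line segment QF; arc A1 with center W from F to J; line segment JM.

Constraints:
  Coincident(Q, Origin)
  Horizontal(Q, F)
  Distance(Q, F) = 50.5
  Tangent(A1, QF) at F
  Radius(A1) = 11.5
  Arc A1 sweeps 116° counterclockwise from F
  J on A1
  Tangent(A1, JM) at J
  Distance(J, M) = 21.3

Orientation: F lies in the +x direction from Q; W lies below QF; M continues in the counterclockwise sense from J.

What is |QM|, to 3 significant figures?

61.0

Q is at the origin; Q and F share the same y with |QF| = 50.5 and F on the +x side, so F = (50.5, 0.00). Tangency of A1 to QF means the radius WF is perpendicular to QF, so W = F + (0, -11.5) = (50.5, -11.5). On A1, F sits at bearing 90° from W; a 116° counterclockwise sweep puts J at bearing 206°, so J = W + 11.5·(cos 206°, sin 206°) = (40.2, -16.5). A1 meets JM tangentially, so WJ is at right angles to JM, so JM runs along (−sin 206°, cos 206°); with |JM| = 21.3, M = (49.5, -35.7). Then |QM| = |M − Q| = 61.0.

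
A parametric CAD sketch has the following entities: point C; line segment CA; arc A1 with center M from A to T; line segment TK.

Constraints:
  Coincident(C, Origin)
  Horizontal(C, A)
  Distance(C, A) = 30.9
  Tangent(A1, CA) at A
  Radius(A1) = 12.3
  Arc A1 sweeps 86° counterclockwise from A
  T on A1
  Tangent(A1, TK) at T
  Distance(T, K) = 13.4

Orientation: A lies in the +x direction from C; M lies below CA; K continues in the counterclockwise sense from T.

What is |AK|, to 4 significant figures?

28.10

C is at the origin; CA is horizontal with |CA| = 30.9 and A on the +x side, so A = (30.90, 0.000). Tangency of A1 to CA means the radius MA is perpendicular to CA, so M = A + (0, -12.3) = (30.90, -12.30). On A1, A sits at bearing 90° from M; an 86° counterclockwise sweep puts T at bearing 176°, so T = M + 12.3·(cos 176°, sin 176°) = (18.63, -11.44). Since A1 is tangent to TK there, MT ⟂ TK, so TK runs along (−sin 176°, cos 176°); with |TK| = 13.4, K = (17.70, -24.81). Then |AK| = |K − A| = 28.10.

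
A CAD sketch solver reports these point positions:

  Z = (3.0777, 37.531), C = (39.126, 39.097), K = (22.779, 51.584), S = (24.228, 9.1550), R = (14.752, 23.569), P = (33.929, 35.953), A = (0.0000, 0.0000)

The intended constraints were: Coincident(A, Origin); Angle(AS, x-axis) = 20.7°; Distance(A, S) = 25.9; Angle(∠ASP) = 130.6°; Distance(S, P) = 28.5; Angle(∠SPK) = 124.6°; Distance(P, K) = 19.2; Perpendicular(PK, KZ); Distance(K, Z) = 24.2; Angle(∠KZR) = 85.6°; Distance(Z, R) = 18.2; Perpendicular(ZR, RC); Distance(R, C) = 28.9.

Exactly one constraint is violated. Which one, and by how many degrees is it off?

Perpendicular(ZR, RC) — off by 7.40°.

A = (0.00, 0.00) ✓; AS at 20.70° ✓; |AS| = 25.90 ✓; ∠ASP = 130.6° ✓; |SP| = 28.50 ✓; ∠SPK = 124.6° ✓; |PK| = 19.20 ✓; ∠(PK, KZ) = 90.00° ✓; |KZ| = 24.20 ✓; ∠KZR = 85.60° ✓; |ZR| = 18.20 ✓; ∠(ZR, RC) = 82.60° ✗; |RC| = 28.90 ✓.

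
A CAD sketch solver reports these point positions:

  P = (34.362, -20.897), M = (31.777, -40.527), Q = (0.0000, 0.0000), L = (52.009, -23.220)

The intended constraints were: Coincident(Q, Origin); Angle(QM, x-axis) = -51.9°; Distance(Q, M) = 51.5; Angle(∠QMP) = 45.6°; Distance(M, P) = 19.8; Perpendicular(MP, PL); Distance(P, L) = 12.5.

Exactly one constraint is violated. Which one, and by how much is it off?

Distance(P, L) = 12.5 — off by 5.30.

Q = (0.00, 0.00) ✓; QM at -51.90° ✓; |QM| = 51.50 ✓; ∠QMP = 45.60° ✓; |MP| = 19.80 ✓; ∠(MP, PL) = 90.00° ✓; |PL| = 17.80 ✗.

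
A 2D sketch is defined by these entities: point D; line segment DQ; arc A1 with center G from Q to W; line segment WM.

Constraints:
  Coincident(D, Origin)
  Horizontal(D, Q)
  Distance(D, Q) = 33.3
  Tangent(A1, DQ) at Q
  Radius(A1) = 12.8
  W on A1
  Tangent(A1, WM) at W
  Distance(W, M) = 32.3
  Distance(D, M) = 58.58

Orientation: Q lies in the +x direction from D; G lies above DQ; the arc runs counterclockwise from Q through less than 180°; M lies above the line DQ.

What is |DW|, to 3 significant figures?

48.5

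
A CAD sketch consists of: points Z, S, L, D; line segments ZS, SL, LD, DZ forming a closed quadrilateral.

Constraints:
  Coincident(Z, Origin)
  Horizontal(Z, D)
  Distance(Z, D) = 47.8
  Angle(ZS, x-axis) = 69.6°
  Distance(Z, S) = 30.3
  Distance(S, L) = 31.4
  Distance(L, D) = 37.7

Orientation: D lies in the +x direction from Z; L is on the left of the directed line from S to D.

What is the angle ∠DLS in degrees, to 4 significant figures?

84.81°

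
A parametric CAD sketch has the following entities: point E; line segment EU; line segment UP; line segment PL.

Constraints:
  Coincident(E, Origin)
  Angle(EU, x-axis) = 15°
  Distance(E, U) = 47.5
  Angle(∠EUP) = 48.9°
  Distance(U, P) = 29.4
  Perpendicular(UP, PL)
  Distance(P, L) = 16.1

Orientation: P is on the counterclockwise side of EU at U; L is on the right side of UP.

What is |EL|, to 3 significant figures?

51.9

E is at the origin; EU runs at 15.0° with length 47.5, so U = 47.5·(cos 15.0°, sin 15.0°) = (45.9, 12.3). ∠EUP = 48.9°, so UP runs at 15.0° + (180° − 48.9°) = 146° from the x-axis; with |UP| = 29.4, P = U + 29.4·(cos 146°, sin 146°) = (21.5, 28.7). The perpendicularity gives PL at right angles to UP; with |PL| = 16.1 on the right of UP, L = P + 16.1·(0.558, 0.830) = (30.5, 42.1). Then |EL| = |L − E| = 51.9.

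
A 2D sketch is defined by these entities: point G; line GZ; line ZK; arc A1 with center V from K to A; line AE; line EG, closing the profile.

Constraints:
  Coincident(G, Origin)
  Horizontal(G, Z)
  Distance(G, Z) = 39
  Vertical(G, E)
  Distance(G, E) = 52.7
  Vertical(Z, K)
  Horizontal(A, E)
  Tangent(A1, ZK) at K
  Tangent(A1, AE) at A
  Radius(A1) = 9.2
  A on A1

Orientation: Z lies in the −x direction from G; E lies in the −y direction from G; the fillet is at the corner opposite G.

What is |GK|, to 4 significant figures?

58.42

G is at the origin; G and Z share the same y with |GZ| = 39.0 and Z on the −x side, so Z = (-39.00, 0.000). GE is vertical with |GE| = 52.7 and E on the −y side, so E = (0.000, -52.70). The virtual corner opposite G is at (-39.00, -52.70). A1 meets ZK tangentially, so VK is at right angles to ZK and the tangent condition forces VA to be normal to AE, with radius 9.2, so the center V sits 9.2 in from both sides at V = (-29.80, -43.50). That places the tangent points at K = (-39.00, -43.50) on ZK and A = (-29.80, -52.70) on AE. Then |GK| = |K − G| = 58.42.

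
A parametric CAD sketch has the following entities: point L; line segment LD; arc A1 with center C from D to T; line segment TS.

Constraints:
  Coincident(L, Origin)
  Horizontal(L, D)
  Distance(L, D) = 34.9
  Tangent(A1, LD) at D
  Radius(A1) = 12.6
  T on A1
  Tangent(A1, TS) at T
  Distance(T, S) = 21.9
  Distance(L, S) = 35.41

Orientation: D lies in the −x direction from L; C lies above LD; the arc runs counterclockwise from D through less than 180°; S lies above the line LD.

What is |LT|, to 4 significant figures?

24.61

L is at the origin; L and D share the same y with |LD| = 34.9 and D on the −x side, so D = (-34.90, 0.000). Since A1 is tangent to LD there, CD ⟂ LD, so C = D + (0, 12.6) = (-34.90, 12.60). Since CT ⟂ TS (tangency), |CS| = √(12.6² + 21.9²) = 25.27 regardless of where T sits on A1. So S lies on both circle(L, 35.41) and circle(C, 25.27); the above-LD intersection is S = (-17.41, 30.83). T is the foot of the tangent from S: T = (-22.67, 9.575).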